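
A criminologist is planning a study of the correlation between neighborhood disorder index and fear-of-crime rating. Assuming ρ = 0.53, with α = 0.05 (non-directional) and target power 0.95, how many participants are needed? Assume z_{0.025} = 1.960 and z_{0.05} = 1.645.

n = 41

Fisher's z: C = ½·ln((1+r)/(1−r)) = ½·ln(3.2553) = 0.5901.
n = ((z_{α/2} + z_β)/C)² + 3.
(1.960 + 1.645) / 0.5901 = 3.605 / 0.5901 = 6.109.
n = 6.109² + 3 = 37.32 + 3 = 40.3.
Round up.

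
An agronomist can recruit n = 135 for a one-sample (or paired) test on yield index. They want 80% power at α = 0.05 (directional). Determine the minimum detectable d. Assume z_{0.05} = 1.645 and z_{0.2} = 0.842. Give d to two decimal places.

For a single sample (or paired design) of n = 135: d_min = (z_{α} + z_β)/√n.
z-sum = 1.645 + 0.842 = 2.487.
d_min = 2.487 / √135 = 2.487 / 11.619 = 0.214.

d_min ≈ 0.21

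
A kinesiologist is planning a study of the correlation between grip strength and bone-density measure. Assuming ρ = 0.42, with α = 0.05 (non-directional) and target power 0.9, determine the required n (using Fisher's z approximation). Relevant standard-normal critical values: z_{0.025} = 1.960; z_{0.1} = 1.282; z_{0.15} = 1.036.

n = 56

Fisher's z: C = ½·ln((1+r)/(1−r)) = ½·ln(2.4483) = 0.4477.
n = ((z_{α/2} + z_β)/C)² + 3.
(1.960 + 1.282) / 0.4477 = 3.242 / 0.4477 = 7.241.
n = 7.241² + 3 = 52.44 + 3 = 55.4.
Round up.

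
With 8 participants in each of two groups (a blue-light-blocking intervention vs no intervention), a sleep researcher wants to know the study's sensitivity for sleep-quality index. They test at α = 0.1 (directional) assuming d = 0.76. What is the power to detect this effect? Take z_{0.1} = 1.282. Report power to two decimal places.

power ≈ 0.59

For two equal groups, power = Φ(d·√(n/2) − z_{α}).
d·√(n/2) = 0.76 × √(8/2) = 0.76 × 2.000 = 1.520.
z_β = 1.520 − 1.282 = 0.238.
Power = Φ(0.238) = 0.594.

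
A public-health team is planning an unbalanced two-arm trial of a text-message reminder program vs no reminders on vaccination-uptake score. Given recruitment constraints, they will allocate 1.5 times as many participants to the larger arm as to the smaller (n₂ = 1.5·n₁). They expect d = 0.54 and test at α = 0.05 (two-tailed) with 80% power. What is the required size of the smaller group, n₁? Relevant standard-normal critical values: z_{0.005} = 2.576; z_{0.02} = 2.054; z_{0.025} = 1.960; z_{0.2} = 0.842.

n₁ = 45

With allocation ratio k = n₂/n₁ = 1.5, Var(x̄₁−x̄₂) = σ²(1/n₁ + 1/(k·n₁)) = σ²·(k+1)/(k·n₁).
So n₁ = (1 + 1/k)·((z_{α/2} + z_β)/d)² = 1.667 × (2.802/0.54)².
n₁ = 1.667 × 26.92 = 44.9.
Round up: n₁ = 45, giving n₂ = ⌈1.5 × 45⌉ = ⌈67.5⌉ = 68.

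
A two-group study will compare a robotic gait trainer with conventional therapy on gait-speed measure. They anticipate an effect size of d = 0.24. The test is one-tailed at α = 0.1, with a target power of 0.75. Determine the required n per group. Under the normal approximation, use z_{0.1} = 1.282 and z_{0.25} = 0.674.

n = 133 per group

For two independent groups with equal n: n = 2·((z_{α} + z_β) / d)².
z_{α} + z_β = 1.282 + 0.674 = 1.956.
n = 2 × (1.956 / 0.24)² = 2 × 8.150² = 2 × 66.42 = 132.8.
Round up to the next whole participant.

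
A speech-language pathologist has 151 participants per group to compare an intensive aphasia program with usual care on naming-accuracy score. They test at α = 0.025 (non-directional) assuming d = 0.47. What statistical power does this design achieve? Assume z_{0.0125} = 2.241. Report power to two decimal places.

power ≈ 0.97

For two equal groups, power = Φ(d·√(n/2) − z_{α/2}).
d·√(n/2) = 0.47 × √(151/2) = 0.47 × 8.689 = 4.084.
z_β = 4.084 − 2.241 = 1.843.
Power = Φ(1.843) = 0.967.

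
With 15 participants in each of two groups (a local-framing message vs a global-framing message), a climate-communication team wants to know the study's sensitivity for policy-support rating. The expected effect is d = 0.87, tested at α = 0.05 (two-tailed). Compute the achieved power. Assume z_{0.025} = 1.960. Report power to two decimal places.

power ≈ 0.66

For two equal groups, power = Φ(d·√(n/2) − z_{α/2}).
d·√(n/2) = 0.87 × √(15/2) = 0.87 × 2.739 = 2.383.
z_β = 2.383 − 1.960 = 0.423.
Power = Φ(0.423) = 0.664.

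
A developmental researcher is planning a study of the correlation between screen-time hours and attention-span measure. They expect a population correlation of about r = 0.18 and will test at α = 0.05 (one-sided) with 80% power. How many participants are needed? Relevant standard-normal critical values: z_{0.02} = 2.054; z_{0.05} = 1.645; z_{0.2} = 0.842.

n = 190

Fisher's z: C = ½·ln((1+r)/(1−r)) = ½·ln(1.4390) = 0.1820.
n = ((z_{α} + z_β)/C)² + 3.
(1.645 + 0.842) / 0.1820 = 2.487 / 0.1820 = 13.665.
n = 13.665² + 3 = 186.73 + 3 = 189.7.
Round up.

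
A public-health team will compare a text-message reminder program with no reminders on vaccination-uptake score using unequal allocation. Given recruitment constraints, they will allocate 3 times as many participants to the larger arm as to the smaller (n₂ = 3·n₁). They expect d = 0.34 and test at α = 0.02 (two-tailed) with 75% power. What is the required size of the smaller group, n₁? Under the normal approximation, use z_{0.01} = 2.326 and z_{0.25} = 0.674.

With allocation ratio k = n₂/n₁ = 3, Var(x̄₁−x̄₂) = σ²(1/n₁ + 1/(k·n₁)) = σ²·(k+1)/(k·n₁).
So n₁ = (1 + 1/k)·((z_{α/2} + z_β)/d)² = 1.333 × (3.000/0.34)².
n₁ = 1.333 × 77.85 = 103.8.
Round up: n₁ = 104, giving n₂ = 3 × 104 = 312.

n₁ = 104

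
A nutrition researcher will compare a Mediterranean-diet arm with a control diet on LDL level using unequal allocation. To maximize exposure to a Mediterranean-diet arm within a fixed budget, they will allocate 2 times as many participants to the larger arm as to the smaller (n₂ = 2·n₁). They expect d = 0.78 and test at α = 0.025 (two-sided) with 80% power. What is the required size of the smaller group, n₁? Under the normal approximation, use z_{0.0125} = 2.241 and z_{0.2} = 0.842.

With allocation ratio k = n₂/n₁ = 2, Var(x̄₁−x̄₂) = σ²(1/n₁ + 1/(k·n₁)) = σ²·(k+1)/(k·n₁).
So n₁ = (1 + 1/k)·((z_{α/2} + z_β)/d)² = 1.500 × (3.083/0.78)².
n₁ = 1.500 × 15.62 = 23.4.
Round up: n₁ = 24, giving n₂ = 2 × 24 = 48.

n₁ = 24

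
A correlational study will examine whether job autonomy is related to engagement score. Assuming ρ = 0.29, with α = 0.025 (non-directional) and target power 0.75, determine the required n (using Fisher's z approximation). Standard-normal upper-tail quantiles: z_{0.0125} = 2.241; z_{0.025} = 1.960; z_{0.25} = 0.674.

n = 99

Fisher's z: C = ½·ln((1+r)/(1−r)) = ½·ln(1.8169) = 0.2986.
n = ((z_{α/2} + z_β)/C)² + 3.
(2.241 + 0.674) / 0.2986 = 2.915 / 0.2986 = 9.762.
n = 9.762² + 3 = 95.30 + 3 = 98.3.
Round up.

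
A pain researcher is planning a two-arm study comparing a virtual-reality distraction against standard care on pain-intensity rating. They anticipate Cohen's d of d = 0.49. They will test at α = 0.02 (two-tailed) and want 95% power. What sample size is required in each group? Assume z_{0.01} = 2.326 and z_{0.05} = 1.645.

For two independent groups with equal n: n = 2·((z_{α/2} + z_β) / d)².
z_{α/2} + z_β = 2.326 + 1.645 = 3.971.
n = 2 × (3.971 / 0.49)² = 2 × 8.104² = 2 × 65.68 = 131.4.
Round up to the next whole participant.

n = 132 per group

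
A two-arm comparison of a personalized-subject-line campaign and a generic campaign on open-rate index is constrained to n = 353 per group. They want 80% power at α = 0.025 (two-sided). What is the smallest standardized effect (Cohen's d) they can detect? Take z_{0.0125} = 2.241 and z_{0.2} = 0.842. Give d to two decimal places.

For two independent groups of n = 353 each: d_min = (z_{α/2} + z_β)·√(2/n).
z-sum = 2.241 + 0.842 = 3.083.
d_min = 3.083 × √(2/353) = 3.083 × 0.0753 = 0.232.

d_min ≈ 0.23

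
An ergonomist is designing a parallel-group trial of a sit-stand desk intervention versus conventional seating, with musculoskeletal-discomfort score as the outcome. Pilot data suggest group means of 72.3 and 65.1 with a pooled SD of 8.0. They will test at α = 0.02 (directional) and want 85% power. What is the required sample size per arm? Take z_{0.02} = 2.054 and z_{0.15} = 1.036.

n = 24 per group

Cohen's d = |M₁ − M₂| / SD_pooled = |72.3 − 65.1| / 8.0 = 7.2 / 8.0 = 0.900.
For two independent groups with equal n: n = 2·((z_{α} + z_β) / d)².
z_{α} + z_β = 2.054 + 1.036 = 3.090.
n = 2 × (3.090 / 0.900)² = 2 × 3.433² = 2 × 11.79 = 23.6.
Round up to the next whole participant.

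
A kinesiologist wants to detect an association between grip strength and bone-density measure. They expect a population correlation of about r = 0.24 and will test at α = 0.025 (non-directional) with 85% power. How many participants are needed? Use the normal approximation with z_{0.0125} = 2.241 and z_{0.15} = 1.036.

n = 183

Fisher's z: C = ½·ln((1+r)/(1−r)) = ½·ln(1.6316) = 0.2448.
n = ((z_{α/2} + z_β)/C)² + 3.
(2.241 + 1.036) / 0.2448 = 3.277 / 0.2448 = 13.386.
n = 13.386² + 3 = 179.20 + 3 = 182.2.
Round up.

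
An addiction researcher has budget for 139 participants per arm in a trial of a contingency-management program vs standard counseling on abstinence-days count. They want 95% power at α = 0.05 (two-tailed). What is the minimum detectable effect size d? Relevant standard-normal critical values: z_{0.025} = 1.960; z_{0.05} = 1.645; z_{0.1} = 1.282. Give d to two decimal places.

d_min ≈ 0.43

For two independent groups of n = 139 each: d_min = (z_{α/2} + z_β)·√(2/n).
z-sum = 1.960 + 1.645 = 3.605.
d_min = 3.605 × √(2/139) = 3.605 × 0.1200 = 0.432.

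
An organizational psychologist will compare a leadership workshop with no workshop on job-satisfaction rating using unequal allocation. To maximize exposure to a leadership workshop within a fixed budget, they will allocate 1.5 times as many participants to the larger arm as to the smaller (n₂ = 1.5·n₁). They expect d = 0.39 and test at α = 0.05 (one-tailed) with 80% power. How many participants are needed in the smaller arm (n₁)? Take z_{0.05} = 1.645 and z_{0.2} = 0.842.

With allocation ratio k = n₂/n₁ = 1.5, Var(x̄₁−x̄₂) = σ²(1/n₁ + 1/(k·n₁)) = σ²·(k+1)/(k·n₁).
So n₁ = (1 + 1/k)·((z_{α} + z_β)/d)² = 1.667 × (2.487/0.39)².
n₁ = 1.667 × 40.67 = 67.8.
Round up: n₁ = 68, giving n₂ = 1.5 × 68 = 102.

n₁ = 68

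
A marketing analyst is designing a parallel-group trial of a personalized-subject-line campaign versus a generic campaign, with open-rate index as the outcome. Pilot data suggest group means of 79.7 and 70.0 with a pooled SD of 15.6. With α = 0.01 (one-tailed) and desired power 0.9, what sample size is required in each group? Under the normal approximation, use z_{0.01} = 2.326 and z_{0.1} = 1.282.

n = 68 per group

Cohen's d = |M₁ − M₂| / SD_pooled = |79.7 − 70.0| / 15.6 = 9.7 / 15.6 = 0.622.
For two independent groups with equal n: n = 2·((z_{α} + z_β) / d)².
z_{α} + z_β = 2.326 + 1.282 = 3.608.
n = 2 × (3.608 / 0.622)² = 2 × 5.801² = 2 × 33.65 = 67.3.
Round up to the next whole participant.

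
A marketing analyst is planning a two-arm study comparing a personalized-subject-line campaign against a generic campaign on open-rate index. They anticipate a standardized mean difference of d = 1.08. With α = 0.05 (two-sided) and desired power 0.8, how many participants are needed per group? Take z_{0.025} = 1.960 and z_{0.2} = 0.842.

n = 14 per group

For two independent groups with equal n: n = 2·((z_{α/2} + z_β) / d)².
z_{α/2} + z_β = 1.960 + 0.842 = 2.802.
n = 2 × (2.802 / 1.08)² = 2 × 2.594² = 2 × 6.73 = 13.5.
Round up to the next whole participant.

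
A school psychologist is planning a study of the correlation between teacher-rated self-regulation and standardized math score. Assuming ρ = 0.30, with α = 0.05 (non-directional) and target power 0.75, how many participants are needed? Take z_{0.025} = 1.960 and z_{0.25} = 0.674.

Fisher's z: C = ½·ln((1+r)/(1−r)) = ½·ln(1.8571) = 0.3095.
n = ((z_{α/2} + z_β)/C)² + 3.
(1.960 + 0.674) / 0.3095 = 2.634 / 0.3095 = 8.511.
n = 8.511² + 3 = 72.43 + 3 = 75.4.
Round up.

n = 76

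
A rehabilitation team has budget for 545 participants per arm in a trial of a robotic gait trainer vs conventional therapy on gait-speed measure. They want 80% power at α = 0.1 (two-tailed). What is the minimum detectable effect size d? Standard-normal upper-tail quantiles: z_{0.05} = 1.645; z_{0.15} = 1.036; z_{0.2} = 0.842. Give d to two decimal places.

For two independent groups of n = 545 each: d_min = (z_{α/2} + z_β)·√(2/n).
z-sum = 1.645 + 0.842 = 2.487.
d_min = 2.487 × √(2/545) = 2.487 × 0.0606 = 0.151.

d_min ≈ 0.15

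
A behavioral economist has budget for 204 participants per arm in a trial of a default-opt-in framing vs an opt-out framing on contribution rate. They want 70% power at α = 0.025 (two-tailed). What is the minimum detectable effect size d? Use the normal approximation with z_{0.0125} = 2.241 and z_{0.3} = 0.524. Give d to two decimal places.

d_min ≈ 0.27

For two independent groups of n = 204 each: d_min = (z_{α/2} + z_β)·√(2/n).
z-sum = 2.241 + 0.524 = 2.765.
d_min = 2.765 × √(2/204) = 2.765 × 0.0990 = 0.274.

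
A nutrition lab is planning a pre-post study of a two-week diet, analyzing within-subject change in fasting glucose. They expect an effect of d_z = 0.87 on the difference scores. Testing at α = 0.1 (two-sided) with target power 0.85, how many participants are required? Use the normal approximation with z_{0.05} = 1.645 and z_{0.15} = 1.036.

For a paired (one-sample on differences) test: n = ((z_{α/2} + z_β) / d)².
z_{α/2} + z_β = 1.645 + 1.036 = 2.681.
n = (2.681 / 0.87)² = 3.082² = 9.50.
Round up.

n = 10 pairs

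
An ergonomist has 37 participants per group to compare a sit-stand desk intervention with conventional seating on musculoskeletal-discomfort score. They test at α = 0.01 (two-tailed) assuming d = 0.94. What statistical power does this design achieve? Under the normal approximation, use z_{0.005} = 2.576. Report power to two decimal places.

For two equal groups, power = Φ(d·√(n/2) − z_{α/2}).
d·√(n/2) = 0.94 × √(37/2) = 0.94 × 4.301 = 4.043.
z_β = 4.043 − 2.576 = 1.467.
Power = Φ(1.467) = 0.929.

power ≈ 0.93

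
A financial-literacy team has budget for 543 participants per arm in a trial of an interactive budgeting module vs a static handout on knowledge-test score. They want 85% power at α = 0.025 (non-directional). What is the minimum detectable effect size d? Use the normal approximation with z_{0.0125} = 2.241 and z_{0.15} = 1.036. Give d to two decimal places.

For two independent groups of n = 543 each: d_min = (z_{α/2} + z_β)·√(2/n).
z-sum = 2.241 + 1.036 = 3.277.
d_min = 3.277 × √(2/543) = 3.277 × 0.0607 = 0.199.

d_min ≈ 0.20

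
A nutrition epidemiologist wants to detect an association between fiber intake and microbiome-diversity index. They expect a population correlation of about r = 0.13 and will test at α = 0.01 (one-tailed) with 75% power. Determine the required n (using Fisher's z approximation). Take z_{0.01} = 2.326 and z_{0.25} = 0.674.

Fisher's z: C = ½·ln((1+r)/(1−r)) = ½·ln(1.2989) = 0.1307.
n = ((z_{α} + z_β)/C)² + 3.
(2.326 + 0.674) / 0.1307 = 3.000 / 0.1307 = 22.953.
n = 22.953² + 3 = 526.86 + 3 = 529.9.
Round up.

n = 530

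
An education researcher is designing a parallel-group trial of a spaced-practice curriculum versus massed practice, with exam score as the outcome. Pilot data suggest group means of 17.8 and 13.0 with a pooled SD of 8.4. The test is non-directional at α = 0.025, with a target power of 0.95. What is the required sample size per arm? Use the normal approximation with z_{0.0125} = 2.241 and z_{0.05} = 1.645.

Cohen's d = |M₁ − M₂| / SD_pooled = |17.8 − 13.0| / 8.4 = 4.8 / 8.4 = 0.571.
For two independent groups with equal n: n = 2·((z_{α/2} + z_β) / d)².
z_{α/2} + z_β = 2.241 + 1.645 = 3.886.
n = 2 × (3.886 / 0.571)² = 2 × 6.806² = 2 × 46.32 = 92.6.
Round up to the next whole participant.

n = 93 per group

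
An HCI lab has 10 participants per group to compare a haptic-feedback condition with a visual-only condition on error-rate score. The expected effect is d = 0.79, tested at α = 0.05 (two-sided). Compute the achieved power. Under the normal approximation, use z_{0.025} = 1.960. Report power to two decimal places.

For two equal groups, power = Φ(d·√(n/2) − z_{α/2}).
d·√(n/2) = 0.79 × √(10/2) = 0.79 × 2.236 = 1.766.
z_β = 1.766 − 1.960 = -0.194.
Power = Φ(-0.194) = 0.423.

power ≈ 0.42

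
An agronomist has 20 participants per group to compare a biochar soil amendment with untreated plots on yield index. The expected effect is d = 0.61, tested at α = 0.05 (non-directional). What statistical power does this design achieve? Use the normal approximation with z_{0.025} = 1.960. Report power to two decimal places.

For two equal groups, power = Φ(d·√(n/2) − z_{α/2}).
d·√(n/2) = 0.61 × √(20/2) = 0.61 × 3.162 = 1.929.
z_β = 1.929 − 1.960 = -0.031.
Power = Φ(-0.031) = 0.488.

power ≈ 0.49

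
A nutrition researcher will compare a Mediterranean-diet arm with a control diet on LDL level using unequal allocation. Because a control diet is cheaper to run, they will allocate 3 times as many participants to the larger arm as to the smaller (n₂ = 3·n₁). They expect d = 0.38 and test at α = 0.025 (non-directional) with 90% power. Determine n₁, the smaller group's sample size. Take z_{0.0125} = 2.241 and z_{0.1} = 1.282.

With allocation ratio k = n₂/n₁ = 3, Var(x̄₁−x̄₂) = σ²(1/n₁ + 1/(k·n₁)) = σ²·(k+1)/(k·n₁).
So n₁ = (1 + 1/k)·((z_{α/2} + z_β)/d)² = 1.333 × (3.523/0.38)².
n₁ = 1.333 × 85.95 = 114.6.
Round up: n₁ = 115, giving n₂ = 3 × 115 = 345.

n₁ = 115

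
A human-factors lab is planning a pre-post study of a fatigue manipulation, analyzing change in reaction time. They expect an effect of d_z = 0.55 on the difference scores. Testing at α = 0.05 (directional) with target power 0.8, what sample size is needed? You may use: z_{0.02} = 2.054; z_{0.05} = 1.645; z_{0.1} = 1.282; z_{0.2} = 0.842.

n = 21 pairs

For a paired (one-sample on differences) test: n = ((z_{α} + z_β) / d)².
z_{α} + z_β = 1.645 + 0.842 = 2.487.
n = (2.487 / 0.55)² = 4.522² = 20.45.
Round up.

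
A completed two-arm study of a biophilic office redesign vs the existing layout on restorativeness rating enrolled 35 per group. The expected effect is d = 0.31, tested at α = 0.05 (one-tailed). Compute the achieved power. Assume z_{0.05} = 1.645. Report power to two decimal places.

For two equal groups, power = Φ(d·√(n/2) − z_{α}).
d·√(n/2) = 0.31 × √(35/2) = 0.31 × 4.183 = 1.297.
z_β = 1.297 − 1.645 = -0.348.
Power = Φ(-0.348) = 0.364.

power ≈ 0.36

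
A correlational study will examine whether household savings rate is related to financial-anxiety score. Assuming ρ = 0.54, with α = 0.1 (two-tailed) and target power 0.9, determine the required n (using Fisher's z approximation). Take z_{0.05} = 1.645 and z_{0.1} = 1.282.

n = 27

Fisher's z: C = ½·ln((1+r)/(1−r)) = ½·ln(3.3478) = 0.6042.
n = ((z_{α/2} + z_β)/C)² + 3.
(1.645 + 1.282) / 0.6042 = 2.927 / 0.6042 = 4.844.
n = 4.844² + 3 = 23.47 + 3 = 26.5.
Round up.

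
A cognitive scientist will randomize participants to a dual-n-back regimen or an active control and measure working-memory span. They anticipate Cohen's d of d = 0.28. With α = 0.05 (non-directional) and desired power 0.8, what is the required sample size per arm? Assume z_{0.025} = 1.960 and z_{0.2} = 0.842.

For two independent groups with equal n: n = 2·((z_{α/2} + z_β) / d)².
z_{α/2} + z_β = 1.960 + 0.842 = 2.802.
n = 2 × (2.802 / 0.28)² = 2 × 10.007² = 2 × 100.14 = 200.3.
Round up to the next whole participant.

n = 201 per group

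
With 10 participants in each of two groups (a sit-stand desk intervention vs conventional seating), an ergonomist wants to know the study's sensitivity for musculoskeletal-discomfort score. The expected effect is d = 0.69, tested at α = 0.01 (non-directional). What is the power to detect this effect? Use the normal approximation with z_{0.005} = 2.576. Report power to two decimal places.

power ≈ 0.15

For two equal groups, power = Φ(d·√(n/2) − z_{α/2}).
d·√(n/2) = 0.69 × √(10/2) = 0.69 × 2.236 = 1.543.
z_β = 1.543 − 2.576 = -1.033.
Power = Φ(-1.033) = 0.151.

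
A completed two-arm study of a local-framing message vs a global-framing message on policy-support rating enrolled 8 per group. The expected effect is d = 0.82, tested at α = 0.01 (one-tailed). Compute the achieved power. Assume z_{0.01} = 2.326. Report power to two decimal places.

power ≈ 0.25

For two equal groups, power = Φ(d·√(n/2) − z_{α}).
d·√(n/2) = 0.82 × √(8/2) = 0.82 × 2.000 = 1.640.
z_β = 1.640 − 2.326 = -0.686.
Power = Φ(-0.686) = 0.246.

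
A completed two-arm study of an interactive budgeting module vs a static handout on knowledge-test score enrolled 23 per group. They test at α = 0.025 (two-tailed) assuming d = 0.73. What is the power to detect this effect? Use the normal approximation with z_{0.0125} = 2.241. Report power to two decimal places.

For two equal groups, power = Φ(d·√(n/2) − z_{α/2}).
d·√(n/2) = 0.73 × √(23/2) = 0.73 × 3.391 = 2.476.
z_β = 2.476 − 2.241 = 0.235.
Power = Φ(0.235) = 0.593.

power ≈ 0.59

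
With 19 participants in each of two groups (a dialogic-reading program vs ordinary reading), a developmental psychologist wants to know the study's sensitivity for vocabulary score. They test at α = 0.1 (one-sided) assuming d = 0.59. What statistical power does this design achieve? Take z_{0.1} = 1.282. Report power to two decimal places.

power ≈ 0.70

For two equal groups, power = Φ(d·√(n/2) − z_{α}).
d·√(n/2) = 0.59 × √(19/2) = 0.59 × 3.082 = 1.819.
z_β = 1.819 − 1.282 = 0.537.
Power = Φ(0.537) = 0.704.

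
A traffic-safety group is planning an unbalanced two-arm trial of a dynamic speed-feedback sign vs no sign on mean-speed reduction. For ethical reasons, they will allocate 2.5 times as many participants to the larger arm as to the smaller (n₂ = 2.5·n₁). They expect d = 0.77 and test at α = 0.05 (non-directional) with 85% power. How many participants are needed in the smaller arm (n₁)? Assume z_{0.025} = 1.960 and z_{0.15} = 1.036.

With allocation ratio k = n₂/n₁ = 2.5, Var(x̄₁−x̄₂) = σ²(1/n₁ + 1/(k·n₁)) = σ²·(k+1)/(k·n₁).
So n₁ = (1 + 1/k)·((z_{α/2} + z_β)/d)² = 1.400 × (2.996/0.77)².
n₁ = 1.400 × 15.14 = 21.2.
Round up: n₁ = 22, giving n₂ = 2.5 × 22 = 55.

n₁ = 22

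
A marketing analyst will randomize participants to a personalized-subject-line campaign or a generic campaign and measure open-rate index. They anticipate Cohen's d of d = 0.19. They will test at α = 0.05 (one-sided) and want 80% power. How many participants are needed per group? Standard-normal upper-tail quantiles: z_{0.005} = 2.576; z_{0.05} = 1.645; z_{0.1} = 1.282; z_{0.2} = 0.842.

n = 343 per group

For two independent groups with equal n: n = 2·((z_{α} + z_β) / d)².
z_{α} + z_β = 1.645 + 0.842 = 2.487.
n = 2 × (2.487 / 0.19)² = 2 × 13.089² = 2 × 171.33 = 342.7.
Round up to the next whole participant.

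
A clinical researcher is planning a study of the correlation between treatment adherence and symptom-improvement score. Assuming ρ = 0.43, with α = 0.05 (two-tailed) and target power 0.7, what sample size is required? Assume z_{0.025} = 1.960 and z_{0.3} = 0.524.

Fisher's z: C = ½·ln((1+r)/(1−r)) = ½·ln(2.5088) = 0.4599.
n = ((z_{α/2} + z_β)/C)² + 3.
(1.960 + 0.524) / 0.4599 = 2.484 / 0.4599 = 5.401.
n = 5.401² + 3 = 29.17 + 3 = 32.2.
Round up.

n = 33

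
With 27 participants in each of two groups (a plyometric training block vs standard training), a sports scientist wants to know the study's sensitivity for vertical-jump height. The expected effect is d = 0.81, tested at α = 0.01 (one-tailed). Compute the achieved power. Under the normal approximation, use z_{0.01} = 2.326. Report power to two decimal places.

power ≈ 0.74

For two equal groups, power = Φ(d·√(n/2) − z_{α}).
d·√(n/2) = 0.81 × √(27/2) = 0.81 × 3.674 = 2.976.
z_β = 2.976 − 2.326 = 0.650.
Power = Φ(0.650) = 0.742.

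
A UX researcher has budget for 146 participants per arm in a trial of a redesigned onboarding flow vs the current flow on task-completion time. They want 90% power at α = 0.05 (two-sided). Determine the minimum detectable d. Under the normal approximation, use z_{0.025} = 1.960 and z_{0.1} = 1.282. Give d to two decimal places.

d_min ≈ 0.38

For two independent groups of n = 146 each: d_min = (z_{α/2} + z_β)·√(2/n).
z-sum = 1.960 + 1.282 = 3.242.
d_min = 3.242 × √(2/146) = 3.242 × 0.1170 = 0.379.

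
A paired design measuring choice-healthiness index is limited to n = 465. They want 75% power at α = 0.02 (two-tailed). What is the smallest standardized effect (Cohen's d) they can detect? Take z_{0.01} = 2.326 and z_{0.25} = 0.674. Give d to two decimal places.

d_min ≈ 0.14

For a single sample (or paired design) of n = 465: d_min = (z_{α/2} + z_β)/√n.
z-sum = 2.326 + 0.674 = 3.000.
d_min = 3.000 / √465 = 3.000 / 21.564 = 0.139.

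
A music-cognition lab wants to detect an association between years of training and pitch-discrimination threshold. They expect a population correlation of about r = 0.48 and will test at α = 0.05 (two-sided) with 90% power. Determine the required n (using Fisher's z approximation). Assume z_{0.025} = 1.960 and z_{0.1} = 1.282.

Fisher's z: C = ½·ln((1+r)/(1−r)) = ½·ln(2.8462) = 0.5230.
n = ((z_{α/2} + z_β)/C)² + 3.
(1.960 + 1.282) / 0.5230 = 3.242 / 0.5230 = 6.199.
n = 6.199² + 3 = 38.43 + 3 = 41.4.
Round up.

n = 42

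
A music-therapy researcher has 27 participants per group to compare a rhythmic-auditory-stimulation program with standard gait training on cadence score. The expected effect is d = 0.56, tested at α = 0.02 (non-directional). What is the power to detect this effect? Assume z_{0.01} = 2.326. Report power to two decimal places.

power ≈ 0.39

For two equal groups, power = Φ(d·√(n/2) − z_{α/2}).
d·√(n/2) = 0.56 × √(27/2) = 0.56 × 3.674 = 2.058.
z_β = 2.058 − 2.326 = -0.268.
Power = Φ(-0.268) = 0.394.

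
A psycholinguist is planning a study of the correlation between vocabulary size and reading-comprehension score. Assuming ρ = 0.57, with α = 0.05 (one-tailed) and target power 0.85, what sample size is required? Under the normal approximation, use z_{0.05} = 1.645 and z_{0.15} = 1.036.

Fisher's z: C = ½·ln((1+r)/(1−r)) = ½·ln(3.6512) = 0.6475.
n = ((z_{α} + z_β)/C)² + 3.
(1.645 + 1.036) / 0.6475 = 2.681 / 0.6475 = 4.141.
n = 4.141² + 3 = 17.14 + 3 = 20.1.
Round up.

n = 21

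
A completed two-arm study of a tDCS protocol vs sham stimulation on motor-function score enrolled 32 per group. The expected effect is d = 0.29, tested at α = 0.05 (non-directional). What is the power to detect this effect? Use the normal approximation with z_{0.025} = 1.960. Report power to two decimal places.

For two equal groups, power = Φ(d·√(n/2) − z_{α/2}).
d·√(n/2) = 0.29 × √(32/2) = 0.29 × 4.000 = 1.160.
z_β = 1.160 − 1.960 = -0.800.
Power = Φ(-0.800) = 0.212.

power ≈ 0.21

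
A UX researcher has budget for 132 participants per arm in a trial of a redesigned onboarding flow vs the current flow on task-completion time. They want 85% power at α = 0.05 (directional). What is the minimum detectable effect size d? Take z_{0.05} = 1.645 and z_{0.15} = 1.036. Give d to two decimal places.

d_min ≈ 0.33

For two independent groups of n = 132 each: d_min = (z_{α} + z_β)·√(2/n).
z-sum = 1.645 + 1.036 = 2.681.
d_min = 2.681 × √(2/132) = 2.681 × 0.1231 = 0.330.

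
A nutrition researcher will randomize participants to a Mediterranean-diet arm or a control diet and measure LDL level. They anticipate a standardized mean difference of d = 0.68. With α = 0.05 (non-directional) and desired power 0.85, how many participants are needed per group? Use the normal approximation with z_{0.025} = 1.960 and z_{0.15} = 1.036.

For two independent groups with equal n: n = 2·((z_{α/2} + z_β) / d)².
z_{α/2} + z_β = 1.960 + 1.036 = 2.996.
n = 2 × (2.996 / 0.68)² = 2 × 4.406² = 2 × 19.41 = 38.8.
Round up to the next whole participant.

n = 39 per group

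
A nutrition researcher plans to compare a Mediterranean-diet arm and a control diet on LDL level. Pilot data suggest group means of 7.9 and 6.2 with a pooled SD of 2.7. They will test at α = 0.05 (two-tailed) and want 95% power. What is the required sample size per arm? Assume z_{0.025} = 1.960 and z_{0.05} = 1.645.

Cohen's d = |M₁ − M₂| / SD_pooled = |7.9 − 6.2| / 2.7 = 1.7 / 2.7 = 0.630.
For two independent groups with equal n: n = 2·((z_{α/2} + z_β) / d)².
z_{α/2} + z_β = 1.960 + 1.645 = 3.605.
n = 2 × (3.605 / 0.630)² = 2 × 5.722² = 2 × 32.74 = 65.5.
Round up to the next whole participant.

n = 66 per group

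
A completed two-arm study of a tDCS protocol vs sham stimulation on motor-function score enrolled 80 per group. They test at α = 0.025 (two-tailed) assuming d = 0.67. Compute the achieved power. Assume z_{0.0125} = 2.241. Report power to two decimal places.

power ≈ 0.98

For two equal groups, power = Φ(d·√(n/2) − z_{α/2}).
d·√(n/2) = 0.67 × √(80/2) = 0.67 × 6.325 = 4.237.
z_β = 4.237 − 2.241 = 1.996.
Power = Φ(1.996) = 0.977.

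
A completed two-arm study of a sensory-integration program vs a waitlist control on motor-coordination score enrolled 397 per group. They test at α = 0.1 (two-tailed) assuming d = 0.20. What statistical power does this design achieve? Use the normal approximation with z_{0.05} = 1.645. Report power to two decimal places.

power ≈ 0.88

For two equal groups, power = Φ(d·√(n/2) − z_{α/2}).
d·√(n/2) = 0.20 × √(397/2) = 0.20 × 14.089 = 2.818.
z_β = 2.818 − 1.645 = 1.173.
Power = Φ(1.173) = 0.880.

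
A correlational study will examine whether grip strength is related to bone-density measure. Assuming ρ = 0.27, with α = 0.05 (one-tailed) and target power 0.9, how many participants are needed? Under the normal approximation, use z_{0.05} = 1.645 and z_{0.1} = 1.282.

Fisher's z: C = ½·ln((1+r)/(1−r)) = ½·ln(1.7397) = 0.2769.
n = ((z_{α} + z_β)/C)² + 3.
(1.645 + 1.282) / 0.2769 = 2.927 / 0.2769 = 10.571.
n = 10.571² + 3 = 111.74 + 3 = 114.7.
Round up.

n = 115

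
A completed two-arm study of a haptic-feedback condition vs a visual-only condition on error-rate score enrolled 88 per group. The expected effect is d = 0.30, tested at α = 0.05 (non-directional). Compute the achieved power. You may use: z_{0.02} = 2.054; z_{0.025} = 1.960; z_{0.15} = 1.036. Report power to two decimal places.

For two equal groups, power = Φ(d·√(n/2) − z_{α/2}).
d·√(n/2) = 0.30 × √(88/2) = 0.30 × 6.633 = 1.990.
z_β = 1.990 − 1.960 = 0.030.
Power = Φ(0.030) = 0.512.

power ≈ 0.51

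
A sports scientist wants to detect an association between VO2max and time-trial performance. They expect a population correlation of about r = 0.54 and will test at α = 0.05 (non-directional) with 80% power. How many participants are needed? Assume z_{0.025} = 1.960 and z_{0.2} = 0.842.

n = 25

Fisher's z: C = ½·ln((1+r)/(1−r)) = ½·ln(3.3478) = 0.6042.
n = ((z_{α/2} + z_β)/C)² + 3.
(1.960 + 0.842) / 0.6042 = 2.802 / 0.6042 = 4.638.
n = 4.638² + 3 = 21.51 + 3 = 24.5.
Round up.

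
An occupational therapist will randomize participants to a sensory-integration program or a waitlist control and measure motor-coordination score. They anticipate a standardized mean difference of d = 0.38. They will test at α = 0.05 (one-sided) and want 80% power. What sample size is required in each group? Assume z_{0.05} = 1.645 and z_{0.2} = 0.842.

For two independent groups with equal n: n = 2·((z_{α} + z_β) / d)².
z_{α} + z_β = 1.645 + 0.842 = 2.487.
n = 2 × (2.487 / 0.38)² = 2 × 6.545² = 2 × 42.83 = 85.7.
Round up to the next whole participant.

n = 86 per group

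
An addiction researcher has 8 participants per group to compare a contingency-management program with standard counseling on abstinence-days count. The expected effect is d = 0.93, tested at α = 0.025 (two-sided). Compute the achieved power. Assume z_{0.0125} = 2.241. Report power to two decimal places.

power ≈ 0.35

For two equal groups, power = Φ(d·√(n/2) − z_{α/2}).
d·√(n/2) = 0.93 × √(8/2) = 0.93 × 2.000 = 1.860.
z_β = 1.860 − 2.241 = -0.381.
Power = Φ(-0.381) = 0.352.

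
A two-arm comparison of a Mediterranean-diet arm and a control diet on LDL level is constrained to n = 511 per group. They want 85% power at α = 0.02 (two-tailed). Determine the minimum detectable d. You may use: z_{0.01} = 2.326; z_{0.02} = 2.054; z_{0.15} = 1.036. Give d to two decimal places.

d_min ≈ 0.21

For two independent groups of n = 511 each: d_min = (z_{α/2} + z_β)·√(2/n).
z-sum = 2.326 + 1.036 = 3.362.
d_min = 3.362 × √(2/511) = 3.362 × 0.0626 = 0.210.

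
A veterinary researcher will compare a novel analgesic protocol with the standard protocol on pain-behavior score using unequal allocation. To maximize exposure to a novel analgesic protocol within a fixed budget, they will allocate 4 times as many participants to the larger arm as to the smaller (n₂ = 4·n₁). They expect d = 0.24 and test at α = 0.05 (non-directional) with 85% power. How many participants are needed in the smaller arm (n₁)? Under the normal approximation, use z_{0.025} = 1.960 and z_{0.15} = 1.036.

n₁ = 195

With allocation ratio k = n₂/n₁ = 4, Var(x̄₁−x̄₂) = σ²(1/n₁ + 1/(k·n₁)) = σ²·(k+1)/(k·n₁).
So n₁ = (1 + 1/k)·((z_{α/2} + z_β)/d)² = 1.250 × (2.996/0.24)².
n₁ = 1.250 × 155.83 = 194.8.
Round up: n₁ = 195, giving n₂ = 4 × 195 = 780.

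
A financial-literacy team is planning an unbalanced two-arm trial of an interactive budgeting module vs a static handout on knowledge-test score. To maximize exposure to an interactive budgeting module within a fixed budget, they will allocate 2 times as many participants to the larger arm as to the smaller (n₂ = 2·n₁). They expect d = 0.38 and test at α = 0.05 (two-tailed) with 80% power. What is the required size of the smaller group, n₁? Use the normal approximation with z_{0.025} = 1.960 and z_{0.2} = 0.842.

With allocation ratio k = n₂/n₁ = 2, Var(x̄₁−x̄₂) = σ²(1/n₁ + 1/(k·n₁)) = σ²·(k+1)/(k·n₁).
So n₁ = (1 + 1/k)·((z_{α/2} + z_β)/d)² = 1.500 × (2.802/0.38)².
n₁ = 1.500 × 54.37 = 81.6.
Round up: n₁ = 82, giving n₂ = 2 × 82 = 164.

n₁ = 82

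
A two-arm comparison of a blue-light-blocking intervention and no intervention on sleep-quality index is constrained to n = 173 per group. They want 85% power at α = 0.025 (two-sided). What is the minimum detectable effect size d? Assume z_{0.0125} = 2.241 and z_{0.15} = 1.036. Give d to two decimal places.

For two independent groups of n = 173 each: d_min = (z_{α/2} + z_β)·√(2/n).
z-sum = 2.241 + 1.036 = 3.277.
d_min = 3.277 × √(2/173) = 3.277 × 0.1075 = 0.352.

d_min ≈ 0.35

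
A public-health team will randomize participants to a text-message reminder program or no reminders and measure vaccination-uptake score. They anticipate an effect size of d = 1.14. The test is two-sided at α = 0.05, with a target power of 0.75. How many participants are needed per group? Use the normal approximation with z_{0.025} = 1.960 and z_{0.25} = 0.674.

n = 11 per group

For two independent groups with equal n: n = 2·((z_{α/2} + z_β) / d)².
z_{α/2} + z_β = 1.960 + 0.674 = 2.634.
n = 2 × (2.634 / 1.14)² = 2 × 2.311² = 2 × 5.34 = 10.7.
Round up to the next whole participant.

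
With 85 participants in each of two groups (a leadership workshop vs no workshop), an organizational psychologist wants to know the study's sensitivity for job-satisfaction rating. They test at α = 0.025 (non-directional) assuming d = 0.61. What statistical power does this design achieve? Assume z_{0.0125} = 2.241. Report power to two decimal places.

power ≈ 0.96

For two equal groups, power = Φ(d·√(n/2) − z_{α/2}).
d·√(n/2) = 0.61 × √(85/2) = 0.61 × 6.519 = 3.977.
z_β = 3.977 − 2.241 = 1.736.
Power = Φ(1.736) = 0.959.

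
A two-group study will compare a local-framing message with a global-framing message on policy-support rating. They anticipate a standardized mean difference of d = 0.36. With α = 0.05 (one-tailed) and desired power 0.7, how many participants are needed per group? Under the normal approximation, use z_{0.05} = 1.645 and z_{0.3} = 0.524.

For two independent groups with equal n: n = 2·((z_{α} + z_β) / d)².
z_{α} + z_β = 1.645 + 0.524 = 2.169.
n = 2 × (2.169 / 0.36)² = 2 × 6.025² = 2 × 36.30 = 72.6.
Round up to the next whole participant.

n = 73 per group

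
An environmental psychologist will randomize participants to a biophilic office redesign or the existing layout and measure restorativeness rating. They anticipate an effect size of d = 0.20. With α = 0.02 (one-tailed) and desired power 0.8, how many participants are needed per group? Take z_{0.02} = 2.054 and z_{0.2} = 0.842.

For two independent groups with equal n: n = 2·((z_{α} + z_β) / d)².
z_{α} + z_β = 2.054 + 0.842 = 2.896.
n = 2 × (2.896 / 0.20)² = 2 × 14.480² = 2 × 209.67 = 419.3.
Round up to the next whole participant.

n = 420 per group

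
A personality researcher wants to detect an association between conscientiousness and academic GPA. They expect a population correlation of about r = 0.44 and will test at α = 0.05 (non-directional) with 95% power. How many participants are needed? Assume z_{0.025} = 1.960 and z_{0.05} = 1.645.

n = 62

Fisher's z: C = ½·ln((1+r)/(1−r)) = ½·ln(2.5714) = 0.4722.
n = ((z_{α/2} + z_β)/C)² + 3.
(1.960 + 1.645) / 0.4722 = 3.605 / 0.4722 = 7.634.
n = 7.634² + 3 = 58.29 + 3 = 61.3.
Round up.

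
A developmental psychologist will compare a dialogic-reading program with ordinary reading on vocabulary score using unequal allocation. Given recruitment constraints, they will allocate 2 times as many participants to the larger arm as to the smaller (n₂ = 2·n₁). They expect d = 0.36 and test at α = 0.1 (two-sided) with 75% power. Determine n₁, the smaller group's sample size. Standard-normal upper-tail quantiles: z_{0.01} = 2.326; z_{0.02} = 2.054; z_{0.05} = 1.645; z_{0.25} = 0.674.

n₁ = 63

With allocation ratio k = n₂/n₁ = 2, Var(x̄₁−x̄₂) = σ²(1/n₁ + 1/(k·n₁)) = σ²·(k+1)/(k·n₁).
So n₁ = (1 + 1/k)·((z_{α/2} + z_β)/d)² = 1.500 × (2.319/0.36)².
n₁ = 1.500 × 41.50 = 62.2.
Round up: n₁ = 63, giving n₂ = 2 × 63 = 126.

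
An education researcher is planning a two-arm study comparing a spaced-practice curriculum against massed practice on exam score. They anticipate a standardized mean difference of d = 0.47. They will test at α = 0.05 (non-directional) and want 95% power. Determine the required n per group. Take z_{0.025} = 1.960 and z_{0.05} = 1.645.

n = 118 per group

For two independent groups with equal n: n = 2·((z_{α/2} + z_β) / d)².
z_{α/2} + z_β = 1.960 + 1.645 = 3.605.
n = 2 × (3.605 / 0.47)² = 2 × 7.670² = 2 × 58.83 = 117.7.
Round up to the next whole participant.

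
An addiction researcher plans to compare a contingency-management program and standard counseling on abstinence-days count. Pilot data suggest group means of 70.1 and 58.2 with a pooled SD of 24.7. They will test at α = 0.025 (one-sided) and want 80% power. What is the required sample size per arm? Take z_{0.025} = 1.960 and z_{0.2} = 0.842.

Cohen's d = |M₁ − M₂| / SD_pooled = |70.1 − 58.2| / 24.7 = 11.9 / 24.7 = 0.482.
For two independent groups with equal n: n = 2·((z_{α} + z_β) / d)².
z_{α} + z_β = 1.960 + 0.842 = 2.802.
n = 2 × (2.802 / 0.482)² = 2 × 5.813² = 2 × 33.79 = 67.6.
Round up to the next whole participant.

n = 68 per group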